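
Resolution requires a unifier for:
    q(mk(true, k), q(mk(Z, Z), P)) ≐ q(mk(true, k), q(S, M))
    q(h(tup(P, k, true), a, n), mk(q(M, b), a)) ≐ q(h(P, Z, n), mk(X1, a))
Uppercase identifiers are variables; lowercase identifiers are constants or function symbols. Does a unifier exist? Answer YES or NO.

Decompose q/2: mk(true, k) ≐ mk(true, k),  q(mk(Z, Z), P) ≐ q(S, M).
Delete trivial equation mk(true, k) ≐ mk(true, k).
Decompose q/2: mk(Z, Z) ≐ S,  P ≐ M.
Bind S := mk(Z, Z); no other remaining equation mentions S.
Bind P := M; substituting into the remaining equation gives: q(h(tup(M, k, true), a, n), mk(q(M, b), a)) ≐ q(h(M, Z, n), mk(X1, a)).
Decompose q/2: h(tup(M, k, true), a, n) ≐ h(M, Z, n),  mk(q(M, b), a) ≐ mk(X1, a).
Decompose h/3: tup(M, k, true) ≐ M,  a ≐ Z,  n ≐ n.
Occurs check fails: M occurs in tup(M, k, true); the equation M ≐ tup(M, k, true) has no finite solution.

NO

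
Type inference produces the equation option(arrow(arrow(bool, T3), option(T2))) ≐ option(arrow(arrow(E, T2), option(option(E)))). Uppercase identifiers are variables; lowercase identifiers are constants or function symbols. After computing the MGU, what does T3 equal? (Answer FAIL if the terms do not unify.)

Decompose option/1: arrow(arrow(bool, T3), option(T2)) ≐ arrow(arrow(E, T2), option(option(E))).
Decompose arrow/2: arrow(bool, T3) ≐ arrow(E, T2),  option(T2) ≐ option(option(E)).
Decompose arrow/2: bool ≐ E,  T3 ≐ T2.
Bind E := bool; substituting into the one remaining equation that mentions E gives: option(T2) ≐ option(option(bool)).
Bind T3 := T2; no other remaining equation mentions T3.
Decompose option/1: T2 ≐ option(bool).
Bind T2 := option(bool). Substituting into the earlier binding gives T3 := option(bool).
MGU = { E := bool, T3 := option(bool), T2 := option(bool) }, so T3 := option(bool).

option(bool)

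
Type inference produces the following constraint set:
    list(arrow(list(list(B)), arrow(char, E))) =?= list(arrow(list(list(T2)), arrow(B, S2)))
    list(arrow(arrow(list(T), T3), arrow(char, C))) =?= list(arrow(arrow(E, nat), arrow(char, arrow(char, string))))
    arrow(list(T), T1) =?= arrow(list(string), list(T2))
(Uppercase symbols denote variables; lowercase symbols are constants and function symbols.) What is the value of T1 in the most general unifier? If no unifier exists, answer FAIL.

Decompose list/1: arrow(list(list(B)), arrow(char, E)) =?= arrow(list(list(T2)), arrow(B, S2)).
Decompose arrow/2: list(list(B)) =?= list(list(T2)),  arrow(char, E) =?= arrow(B, S2).
Decompose list/1: list(B) =?= list(T2).
Decompose list/1: B =?= T2.
Bind B := T2; substituting into the one remaining equation that mentions B gives: arrow(char, E) =?= arrow(T2, S2).
Decompose arrow/2: char =?= T2,  E =?= S2.
Bind T2 := char; substituting into the one remaining equation that mentions T2 gives: arrow(list(T), T1) =?= arrow(list(string), list(char)). Substituting into the earlier binding gives B := char.
Bind E := S2; substituting into the one remaining equation that mentions E gives: list(arrow(arrow(list(T), T3), arrow(char, C))) =?= list(arrow(arrow(S2, nat), arrow(char, arrow(char, string)))).
Decompose list/1: arrow(arrow(list(T), T3), arrow(char, C)) =?= arrow(arrow(S2, nat), arrow(char, arrow(char, string))).
Decompose arrow/2: arrow(list(T), T3) =?= arrow(S2, nat),  arrow(char, C) =?= arrow(char, arrow(char, string)).
Decompose arrow/2: list(T) =?= S2,  T3 =?= nat.
Bind S2 := list(T); no other remaining equation mentions S2. Substituting into the earlier binding gives E := list(T).
Bind T3 := nat; no other remaining equation mentions T3.
Decompose arrow/2: char =?= char,  C =?= arrow(char, string).
Delete trivial equation char =?= char.
Bind C := arrow(char, string); no other remaining equation mentions C.
Decompose arrow/2: list(T) =?= list(string),  T1 =?= list(char).
Decompose list/1: T =?= string.
Bind T := string; no other remaining equation mentions T. Substituting into the earlier bindings gives E := list(string), S2 := list(string).
Bind T1 := list(char).
MGU = { B -> char, T2 -> char, E -> list(string), S2 -> list(string), T3 -> nat, C -> arrow(char, string), T -> string, T1 -> list(char) }, so T1 -> list(char).

list(char)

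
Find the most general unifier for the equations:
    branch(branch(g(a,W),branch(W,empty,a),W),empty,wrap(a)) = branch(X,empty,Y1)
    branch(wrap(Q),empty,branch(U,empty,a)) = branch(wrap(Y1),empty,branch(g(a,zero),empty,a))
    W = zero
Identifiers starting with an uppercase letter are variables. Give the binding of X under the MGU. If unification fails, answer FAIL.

Decompose branch/3: branch(g(a,W),branch(W,empty,a),W) = X,  empty = empty,  wrap(a) = Y1.
Bind X := branch(g(a,W),branch(W,empty,a),W); no other remaining equation mentions X.
Delete trivial equation empty = empty.
Bind Y1 := wrap(a); substituting into the one remaining equation that mentions Y1 gives: branch(wrap(Q),empty,branch(U,empty,a)) = branch(wrap(wrap(a)),empty,branch(g(a,zero),empty,a)).
Decompose branch/3: wrap(Q) = wrap(wrap(a)),  empty = empty,  branch(U,empty,a) = branch(g(a,zero),empty,a).
Decompose wrap/1: Q = wrap(a).
Bind Q := wrap(a); no other remaining equation mentions Q.
Delete trivial equation empty = empty.
Decompose branch/3: U = g(a,zero),  empty = empty,  a = a.
Bind U := g(a,zero); no other remaining equation mentions U.
Delete trivial equation empty = empty.
Delete trivial equation a = a.
Bind W := zero. Substituting into the earlier binding gives X := branch(g(a,zero),branch(zero,empty,a),zero).
MGU = { X := branch(g(a,zero),branch(zero,empty,a),zero), Y1 := wrap(a), Q := wrap(a), U := g(a,zero), W := zero }, so X := branch(g(a,zero),branch(zero,empty,a),zero).

branch(g(a,zero),branch(zero,empty,a),zero)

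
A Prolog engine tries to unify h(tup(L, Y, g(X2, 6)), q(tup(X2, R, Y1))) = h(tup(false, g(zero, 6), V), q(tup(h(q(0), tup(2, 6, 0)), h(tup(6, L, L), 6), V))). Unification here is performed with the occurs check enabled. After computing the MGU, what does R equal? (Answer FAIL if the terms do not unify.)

Decompose h/2: tup(L, Y, g(X2, 6)) = tup(false, g(zero, 6), V),  q(tup(X2, R, Y1)) = q(tup(h(q(0), tup(2, 6, 0)), h(tup(6, L, L), 6), V)).
Decompose tup/3: L = false,  Y = g(zero, 6),  g(X2, 6) = V.
Bind L := false; substituting into the one remaining equation that mentions L gives: q(tup(X2, R, Y1)) = q(tup(h(q(0), tup(2, 6, 0)), h(tup(6, false, false), 6), V)).
Bind Y := g(zero, 6); no other remaining equation mentions Y.
Bind V := g(X2, 6); substituting into the remaining equation gives: q(tup(X2, R, Y1)) = q(tup(h(q(0), tup(2, 6, 0)), h(tup(6, false, false), 6), g(X2, 6))).
Decompose q/1: tup(X2, R, Y1) = tup(h(q(0), tup(2, 6, 0)), h(tup(6, false, false), 6), g(X2, 6)).
Decompose tup/3: X2 = h(q(0), tup(2, 6, 0)),  R = h(tup(6, false, false), 6),  Y1 = g(X2, 6).
Bind X2 := h(q(0), tup(2, 6, 0)); substituting into the one remaining equation that mentions X2 gives: Y1 = g(h(q(0), tup(2, 6, 0)), 6). Substituting into the earlier binding gives V := g(h(q(0), tup(2, 6, 0)), 6).
Bind R := h(tup(6, false, false), 6); no other remaining equation mentions R.
Bind Y1 := g(h(q(0), tup(2, 6, 0)), 6).
MGU = { L = false, Y = g(zero, 6), V = g(h(q(0), tup(2, 6, 0)), 6), X2 = h(q(0), tup(2, 6, 0)), R = h(tup(6, false, false), 6), Y1 = g(h(q(0), tup(2, 6, 0)), 6) }, so R = h(tup(6, false, false), 6).

h(tup(6, false, false), 6)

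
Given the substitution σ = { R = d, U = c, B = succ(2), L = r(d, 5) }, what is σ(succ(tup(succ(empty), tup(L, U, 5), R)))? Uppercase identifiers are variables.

Replace each occurrence of R with d.
Replace each occurrence of U with c.
Replace each occurrence of L with r(d, 5).
Result: succ(tup(succ(empty), tup(r(d, 5), c, 5), d)).

succ(tup(succ(empty), tup(r(d, 5), c, 5), d))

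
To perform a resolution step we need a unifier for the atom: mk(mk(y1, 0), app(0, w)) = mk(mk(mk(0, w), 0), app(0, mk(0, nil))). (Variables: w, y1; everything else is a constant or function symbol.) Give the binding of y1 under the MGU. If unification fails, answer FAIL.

mk(0, mk(0, nil))

Decompose mk/2: mk(y1, 0) = mk(mk(0, w), 0),  app(0, w) = app(0, mk(0, nil)).
Decompose mk/2: y1 = mk(0, w),  0 = 0.
Bind y1 := mk(0, w); no other remaining equation mentions y1.
Delete trivial equation 0 = 0.
Decompose app/2: 0 = 0,  w = mk(0, nil).
Delete trivial equation 0 = 0.
Bind w := mk(0, nil). Substituting into the earlier binding gives y1 := mk(0, mk(0, nil)).
MGU = { y1 -> mk(0, mk(0, nil)), w -> mk(0, nil) }, so y1 -> mk(0, mk(0, nil)).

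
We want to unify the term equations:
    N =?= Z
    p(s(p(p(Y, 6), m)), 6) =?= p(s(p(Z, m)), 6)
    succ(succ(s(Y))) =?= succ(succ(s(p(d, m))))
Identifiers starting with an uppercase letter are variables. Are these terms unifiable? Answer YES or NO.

Bind N := Z; no other remaining equation mentions N.
Decompose p/2: s(p(p(Y, 6), m)) =?= s(p(Z, m)),  6 =?= 6.
Decompose s/1: p(p(Y, 6), m) =?= p(Z, m).
Decompose p/2: p(Y, 6) =?= Z,  m =?= m.
Bind Z := p(Y, 6); no other remaining equation mentions Z. Substituting into the earlier binding gives N := p(Y, 6).
Delete trivial equation m =?= m.
Delete trivial equation 6 =?= 6.
Decompose succ/1: succ(s(Y)) =?= succ(s(p(d, m))).
Decompose succ/1: s(Y) =?= s(p(d, m)).
Decompose s/1: Y =?= p(d, m).
Bind Y := p(d, m). Substituting into the earlier bindings gives N := p(p(d, m), 6), Z := p(p(d, m), 6).
No equations remain and no clash or occurs-check failure arose, so a unifier exists.

YES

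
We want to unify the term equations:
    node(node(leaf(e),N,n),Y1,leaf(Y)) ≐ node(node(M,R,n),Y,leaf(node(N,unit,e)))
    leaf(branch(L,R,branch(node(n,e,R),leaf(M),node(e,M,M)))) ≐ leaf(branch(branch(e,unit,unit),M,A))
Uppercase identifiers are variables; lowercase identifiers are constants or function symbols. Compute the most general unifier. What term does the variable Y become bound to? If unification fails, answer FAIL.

node(leaf(e),unit,e)

Decompose node/3: node(leaf(e),N,n) ≐ node(M,R,n),  Y1 ≐ Y,  leaf(Y) ≐ leaf(node(N,unit,e)).
Decompose node/3: leaf(e) ≐ M,  N ≐ R,  n ≐ n.
Bind M := leaf(e); substituting into the one remaining equation that mentions M gives: leaf(branch(L,R,branch(node(n,e,R),leaf(leaf(e)),node(e,leaf(e),leaf(e))))) ≐ leaf(branch(branch(e,unit,unit),leaf(e),A)).
Bind N := R; substituting into the one remaining equation that mentions N gives: leaf(Y) ≐ leaf(node(R,unit,e)).
Delete trivial equation n ≐ n.
Bind Y1 := Y; no other remaining equation mentions Y1.
Decompose leaf/1: Y ≐ node(R,unit,e).
Bind Y := node(R,unit,e); no other remaining equation mentions Y. Substituting into the earlier binding gives Y1 := node(R,unit,e).
Decompose leaf/1: branch(L,R,branch(node(n,e,R),leaf(leaf(e)),node(e,leaf(e),leaf(e)))) ≐ branch(branch(e,unit,unit),leaf(e),A).
Decompose branch/3: L ≐ branch(e,unit,unit),  R ≐ leaf(e),  branch(node(n,e,R),leaf(leaf(e)),node(e,leaf(e),leaf(e))) ≐ A.
Bind L := branch(e,unit,unit); no other remaining equation mentions L.
Bind R := leaf(e); substituting into the remaining equation gives: branch(node(n,e,leaf(e)),leaf(leaf(e)),node(e,leaf(e),leaf(e))) ≐ A. Substituting into the earlier bindings gives N := leaf(e), Y1 := node(leaf(e),unit,e), Y := node(leaf(e),unit,e).
Bind A := branch(node(n,e,leaf(e)),leaf(leaf(e)),node(e,leaf(e),leaf(e))).
MGU = { M := leaf(e), N := leaf(e), Y1 := node(leaf(e),unit,e), Y := node(leaf(e),unit,e), L := branch(e,unit,unit), R := leaf(e), A := branch(node(n,e,leaf(e)),leaf(leaf(e)),node(e,leaf(e),leaf(e))) }, so Y := node(leaf(e),unit,e).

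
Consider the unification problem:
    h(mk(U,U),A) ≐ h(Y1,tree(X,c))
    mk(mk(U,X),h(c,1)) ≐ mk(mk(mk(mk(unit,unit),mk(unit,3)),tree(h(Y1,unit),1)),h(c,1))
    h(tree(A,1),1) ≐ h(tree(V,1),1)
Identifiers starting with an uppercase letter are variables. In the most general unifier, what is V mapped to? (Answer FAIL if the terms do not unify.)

tree(tree(h(mk(mk(mk(unit,unit),mk(unit,3)),mk(mk(unit,unit),mk(unit,3))),unit),1),c)

Decompose h/2: mk(U,U) ≐ Y1,  A ≐ tree(X,c).
Bind Y1 := mk(U,U); substituting into the one remaining equation that mentions Y1 gives: mk(mk(U,X),h(c,1)) ≐ mk(mk(mk(mk(unit,unit),mk(unit,3)),tree(h(mk(U,U),unit),1)),h(c,1)).
Bind A := tree(X,c); substituting into the one remaining equation that mentions A gives: h(tree(tree(X,c),1),1) ≐ h(tree(V,1),1).
Decompose mk/2: mk(U,X) ≐ mk(mk(mk(unit,unit),mk(unit,3)),tree(h(mk(U,U),unit),1)),  h(c,1) ≐ h(c,1).
Decompose mk/2: U ≐ mk(mk(unit,unit),mk(unit,3)),  X ≐ tree(h(mk(U,U),unit),1).
Bind U := mk(mk(unit,unit),mk(unit,3)); substituting into the one remaining equation that mentions U gives: X ≐ tree(h(mk(mk(mk(unit,unit),mk(unit,3)),mk(mk(unit,unit),mk(unit,3))),unit),1). Substituting into the earlier binding gives Y1 := mk(mk(mk(unit,unit),mk(unit,3)),mk(mk(unit,unit),mk(unit,3))).
Bind X := tree(h(mk(mk(mk(unit,unit),mk(unit,3)),mk(mk(unit,unit),mk(unit,3))),unit),1); substituting into the one remaining equation that mentions X gives: h(tree(tree(tree(h(mk(mk(mk(unit,unit),mk(unit,3)),mk(mk(unit,unit),mk(unit,3))),unit),1),c),1),1) ≐ h(tree(V,1),1). Substituting into the earlier binding gives A := tree(tree(h(mk(mk(mk(unit,unit),mk(unit,3)),mk(mk(unit,unit),mk(unit,3))),unit),1),c).
Delete trivial equation h(c,1) ≐ h(c,1).
Decompose h/2: tree(tree(tree(h(mk(mk(mk(unit,unit),mk(unit,3)),mk(mk(unit,unit),mk(unit,3))),unit),1),c),1) ≐ tree(V,1),  1 ≐ 1.
Decompose tree/2: tree(tree(h(mk(mk(mk(unit,unit),mk(unit,3)),mk(mk(unit,unit),mk(unit,3))),unit),1),c) ≐ V,  1 ≐ 1.
Bind V := tree(tree(h(mk(mk(mk(unit,unit),mk(unit,3)),mk(mk(unit,unit),mk(unit,3))),unit),1),c); no other remaining equation mentions V.
Delete trivial equation 1 ≐ 1.
Delete trivial equation 1 ≐ 1.
MGU = { Y1 := mk(mk(mk(unit,unit),mk(unit,3)),mk(mk(unit,unit),mk(unit,3))), A := tree(tree(h(mk(mk(mk(unit,unit),mk(unit,3)),mk(mk(unit,unit),mk(unit,3))),unit),1),c), U := mk(mk(unit,unit),mk(unit,3)), X := tree(h(mk(mk(mk(unit,unit),mk(unit,3)),mk(mk(unit,unit),mk(unit,3))),unit),1), V := tree(tree(h(mk(mk(mk(unit,unit),mk(unit,3)),mk(mk(unit,unit),mk(unit,3))),unit),1),c) }, so V := tree(tree(h(mk(mk(mk(unit,unit),mk(unit,3)),mk(mk(unit,unit),mk(unit,3))),unit),1),c).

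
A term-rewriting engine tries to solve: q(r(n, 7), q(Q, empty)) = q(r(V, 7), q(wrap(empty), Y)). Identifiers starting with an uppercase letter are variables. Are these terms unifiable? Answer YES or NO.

YES

Decompose q/2: r(n, 7) = r(V, 7),  q(Q, empty) = q(wrap(empty), Y).
Decompose r/2: n = V,  7 = 7.
Bind V := n; no other remaining equation mentions V.
Delete trivial equation 7 = 7.
Decompose q/2: Q = wrap(empty),  empty = Y.
Bind Q := wrap(empty); no other remaining equation mentions Q.
Bind Y := empty.
No equations remain and no clash or occurs-check failure arose, so a unifier exists.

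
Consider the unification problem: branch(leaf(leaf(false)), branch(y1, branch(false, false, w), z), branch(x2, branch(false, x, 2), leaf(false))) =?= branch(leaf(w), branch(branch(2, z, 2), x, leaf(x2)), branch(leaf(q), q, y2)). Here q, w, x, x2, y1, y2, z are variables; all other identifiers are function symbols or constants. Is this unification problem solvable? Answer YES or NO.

Decompose branch/3: leaf(leaf(false)) =?= leaf(w),  branch(y1, branch(false, false, w), z) =?= branch(branch(2, z, 2), x, leaf(x2)),  branch(x2, branch(false, x, 2), leaf(false)) =?= branch(leaf(q), q, y2).
Decompose leaf/1: leaf(false) =?= w.
Bind w := leaf(false); substituting into the one remaining equation that mentions w gives: branch(y1, branch(false, false, leaf(false)), z) =?= branch(branch(2, z, 2), x, leaf(x2)).
Decompose branch/3: y1 =?= branch(2, z, 2),  branch(false, false, leaf(false)) =?= x,  z =?= leaf(x2).
Bind y1 := branch(2, z, 2); no other remaining equation mentions y1.
Bind x := branch(false, false, leaf(false)); substituting into the one remaining equation that mentions x gives: branch(x2, branch(false, branch(false, false, leaf(false)), 2), leaf(false)) =?= branch(leaf(q), q, y2).
Bind z := leaf(x2); no other remaining equation mentions z. Substituting into the earlier binding gives y1 := branch(2, leaf(x2), 2).
Decompose branch/3: x2 =?= leaf(q),  branch(false, branch(false, false, leaf(false)), 2) =?= q,  leaf(false) =?= y2.
Bind x2 := leaf(q); no other remaining equation mentions x2. Substituting into the earlier bindings gives y1 := branch(2, leaf(leaf(q)), 2), z := leaf(leaf(q)).
Bind q := branch(false, branch(false, false, leaf(false)), 2); no other remaining equation mentions q. Substituting into the earlier bindings gives y1 := branch(2, leaf(leaf(branch(false, branch(false, false, leaf(false)), 2))), 2), z := leaf(leaf(branch(false, branch(false, false, leaf(false)), 2))), x2 := leaf(branch(false, branch(false, false, leaf(false)), 2)).
Bind y2 := leaf(false).
No equations remain and no clash or occurs-check failure arose, so a unifier exists.

YES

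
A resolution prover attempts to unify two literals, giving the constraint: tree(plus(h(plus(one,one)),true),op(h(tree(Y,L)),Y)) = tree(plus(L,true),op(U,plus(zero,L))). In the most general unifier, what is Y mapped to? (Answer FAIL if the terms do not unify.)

plus(zero,h(plus(one,one)))

Decompose tree/2: plus(h(plus(one,one)),true) = plus(L,true),  op(h(tree(Y,L)),Y) = op(U,plus(zero,L)).
Decompose plus/2: h(plus(one,one)) = L,  true = true.
Bind L := h(plus(one,one)); substituting into the one remaining equation that mentions L gives: op(h(tree(Y,h(plus(one,one)))),Y) = op(U,plus(zero,h(plus(one,one)))).
Delete trivial equation true = true.
Decompose op/2: h(tree(Y,h(plus(one,one)))) = U,  Y = plus(zero,h(plus(one,one))).
Bind U := h(tree(Y,h(plus(one,one)))); no other remaining equation mentions U.
Bind Y := plus(zero,h(plus(one,one))). Substituting into the earlier binding gives U := h(tree(plus(zero,h(plus(one,one))),h(plus(one,one)))).
MGU = { L := h(plus(one,one)), U := h(tree(plus(zero,h(plus(one,one))),h(plus(one,one)))), Y := plus(zero,h(plus(one,one))) }, so Y := plus(zero,h(plus(one,one))).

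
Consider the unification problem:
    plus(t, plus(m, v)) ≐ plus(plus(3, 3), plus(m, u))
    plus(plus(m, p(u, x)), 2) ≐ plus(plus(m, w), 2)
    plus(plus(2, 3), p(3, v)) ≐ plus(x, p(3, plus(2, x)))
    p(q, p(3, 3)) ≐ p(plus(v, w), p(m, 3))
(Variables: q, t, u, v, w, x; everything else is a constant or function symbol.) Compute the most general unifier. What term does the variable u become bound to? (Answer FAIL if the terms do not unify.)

FAIL

Decompose plus/2: t ≐ plus(3, 3),  plus(m, v) ≐ plus(m, u).
Bind t := plus(3, 3); no other remaining equation mentions t.
Decompose plus/2: m ≐ m,  v ≐ u.
Delete trivial equation m ≐ m.
Bind v := u; substituting into the 2 remaining equations that mention v gives: plus(plus(2, 3), p(3, u)) ≐ plus(x, p(3, plus(2, x))),  p(q, p(3, 3)) ≐ p(plus(u, w), p(m, 3)).
Decompose plus/2: plus(m, p(u, x)) ≐ plus(m, w),  2 ≐ 2.
Decompose plus/2: m ≐ m,  p(u, x) ≐ w.
Delete trivial equation m ≐ m.
Bind w := p(u, x); substituting into the one remaining equation that mentions w gives: p(q, p(3, 3)) ≐ p(plus(u, p(u, x)), p(m, 3)).
Delete trivial equation 2 ≐ 2.
Decompose plus/2: plus(2, 3) ≐ x,  p(3, u) ≐ p(3, plus(2, x)).
Bind x := plus(2, 3); substituting into the remaining equations gives: p(3, u) ≐ p(3, plus(2, plus(2, 3))),  p(q, p(3, 3)) ≐ p(plus(u, p(u, plus(2, 3))), p(m, 3)). Substituting into the earlier binding gives w := p(u, plus(2, 3)).
Decompose p/2: 3 ≐ 3,  u ≐ plus(2, plus(2, 3)).
Delete trivial equation 3 ≐ 3.
Bind u := plus(2, plus(2, 3)); substituting into the remaining equation gives: p(q, p(3, 3)) ≐ p(plus(plus(2, plus(2, 3)), p(plus(2, plus(2, 3)), plus(2, 3))), p(m, 3)). Substituting into the earlier bindings gives v := plus(2, plus(2, 3)), w := p(plus(2, plus(2, 3)), plus(2, 3)).
Decompose p/2: q ≐ plus(plus(2, plus(2, 3)), p(plus(2, plus(2, 3)), plus(2, 3))),  p(3, 3) ≐ p(m, 3).
Bind q := plus(plus(2, plus(2, 3)), p(plus(2, plus(2, 3)), plus(2, 3))); no other remaining equation mentions q.
Decompose p/2: 3 ≐ m,  3 ≐ 3.
Clash: constants 3 and m differ; no unifier exists.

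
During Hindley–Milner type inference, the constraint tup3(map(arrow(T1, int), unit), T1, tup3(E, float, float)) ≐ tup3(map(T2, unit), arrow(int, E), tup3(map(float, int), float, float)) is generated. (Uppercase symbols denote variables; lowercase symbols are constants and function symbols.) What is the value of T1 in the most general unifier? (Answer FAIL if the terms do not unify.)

Decompose tup3/3: map(arrow(T1, int), unit) ≐ map(T2, unit),  T1 ≐ arrow(int, E),  tup3(E, float, float) ≐ tup3(map(float, int), float, float).
Decompose map/2: arrow(T1, int) ≐ T2,  unit ≐ unit.
Bind T2 := arrow(T1, int); no other remaining equation mentions T2.
Delete trivial equation unit ≐ unit.
Bind T1 := arrow(int, E); no other remaining equation mentions T1. Substituting into the earlier binding gives T2 := arrow(arrow(int, E), int).
Decompose tup3/3: E ≐ map(float, int),  float ≐ float,  float ≐ float.
Bind E := map(float, int); no other remaining equation mentions E. Substituting into the earlier bindings gives T2 := arrow(arrow(int, map(float, int)), int), T1 := arrow(int, map(float, int)).
Delete trivial equation float ≐ float.
Delete trivial equation float ≐ float.
MGU = { T2 -> arrow(arrow(int, map(float, int)), int), T1 -> arrow(int, map(float, int)), E -> map(float, int) }, so T1 -> arrow(int, map(float, int)).

arrow(int, map(float, int))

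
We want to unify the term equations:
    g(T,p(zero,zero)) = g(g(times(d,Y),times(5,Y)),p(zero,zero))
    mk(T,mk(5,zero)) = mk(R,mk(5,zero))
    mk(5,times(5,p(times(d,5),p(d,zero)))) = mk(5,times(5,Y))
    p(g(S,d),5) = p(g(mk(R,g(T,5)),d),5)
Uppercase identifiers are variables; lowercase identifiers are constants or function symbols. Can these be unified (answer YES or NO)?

YES

Decompose g/2: T = g(times(d,Y),times(5,Y)),  p(zero,zero) = p(zero,zero).
Bind T := g(times(d,Y),times(5,Y)); substituting into the 2 remaining equations that mention T gives: mk(g(times(d,Y),times(5,Y)),mk(5,zero)) = mk(R,mk(5,zero)),  p(g(S,d),5) = p(g(mk(R,g(g(times(d,Y),times(5,Y)),5)),d),5).
Delete trivial equation p(zero,zero) = p(zero,zero).
Decompose mk/2: g(times(d,Y),times(5,Y)) = R,  mk(5,zero) = mk(5,zero).
Bind R := g(times(d,Y),times(5,Y)); substituting into the one remaining equation that mentions R gives: p(g(S,d),5) = p(g(mk(g(times(d,Y),times(5,Y)),g(g(times(d,Y),times(5,Y)),5)),d),5).
Delete trivial equation mk(5,zero) = mk(5,zero).
Decompose mk/2: 5 = 5,  times(5,p(times(d,5),p(d,zero))) = times(5,Y).
Delete trivial equation 5 = 5.
Decompose times/2: 5 = 5,  p(times(d,5),p(d,zero)) = Y.
Delete trivial equation 5 = 5.
Bind Y := p(times(d,5),p(d,zero)); substituting into the remaining equation gives: p(g(S,d),5) = p(g(mk(g(times(d,p(times(d,5),p(d,zero))),times(5,p(times(d,5),p(d,zero)))),g(g(times(d,p(times(d,5),p(d,zero))),times(5,p(times(d,5),p(d,zero)))),5)),d),5). Substituting into the earlier bindings gives T := g(times(d,p(times(d,5),p(d,zero))),times(5,p(times(d,5),p(d,zero)))), R := g(times(d,p(times(d,5),p(d,zero))),times(5,p(times(d,5),p(d,zero)))).
Decompose p/2: g(S,d) = g(mk(g(times(d,p(times(d,5),p(d,zero))),times(5,p(times(d,5),p(d,zero)))),g(g(times(d,p(times(d,5),p(d,zero))),times(5,p(times(d,5),p(d,zero)))),5)),d),  5 = 5.
Decompose g/2: S = mk(g(times(d,p(times(d,5),p(d,zero))),times(5,p(times(d,5),p(d,zero)))),g(g(times(d,p(times(d,5),p(d,zero))),times(5,p(times(d,5),p(d,zero)))),5)),  d = d.
Bind S := mk(g(times(d,p(times(d,5),p(d,zero))),times(5,p(times(d,5),p(d,zero)))),g(g(times(d,p(times(d,5),p(d,zero))),times(5,p(times(d,5),p(d,zero)))),5)); no other remaining equation mentions S.
Delete trivial equation d = d.
Delete trivial equation 5 = 5.
No equations remain and no clash or occurs-check failure arose, so a unifier exists.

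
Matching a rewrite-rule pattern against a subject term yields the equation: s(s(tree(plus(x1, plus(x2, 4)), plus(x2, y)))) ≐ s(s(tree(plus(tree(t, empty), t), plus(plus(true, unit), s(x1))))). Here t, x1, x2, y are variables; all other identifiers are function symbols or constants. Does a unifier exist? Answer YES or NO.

Decompose s/1: s(tree(plus(x1, plus(x2, 4)), plus(x2, y))) ≐ s(tree(plus(tree(t, empty), t), plus(plus(true, unit), s(x1)))).
Decompose s/1: tree(plus(x1, plus(x2, 4)), plus(x2, y)) ≐ tree(plus(tree(t, empty), t), plus(plus(true, unit), s(x1))).
Decompose tree/2: plus(x1, plus(x2, 4)) ≐ plus(tree(t, empty), t),  plus(x2, y) ≐ plus(plus(true, unit), s(x1)).
Decompose plus/2: x1 ≐ tree(t, empty),  plus(x2, 4) ≐ t.
Bind x1 := tree(t, empty); substituting into the one remaining equation that mentions x1 gives: plus(x2, y) ≐ plus(plus(true, unit), s(tree(t, empty))).
Bind t := plus(x2, 4); substituting into the remaining equation gives: plus(x2, y) ≐ plus(plus(true, unit), s(tree(plus(x2, 4), empty))). Substituting into the earlier binding gives x1 := tree(plus(x2, 4), empty).
Decompose plus/2: x2 ≐ plus(true, unit),  y ≐ s(tree(plus(x2, 4), empty)).
Bind x2 := plus(true, unit); substituting into the remaining equation gives: y ≐ s(tree(plus(plus(true, unit), 4), empty)). Substituting into the earlier bindings gives x1 := tree(plus(plus(true, unit), 4), empty), t := plus(plus(true, unit), 4).
Bind y := s(tree(plus(plus(true, unit), 4), empty)).
No equations remain and no clash or occurs-check failure arose, so a unifier exists.

YES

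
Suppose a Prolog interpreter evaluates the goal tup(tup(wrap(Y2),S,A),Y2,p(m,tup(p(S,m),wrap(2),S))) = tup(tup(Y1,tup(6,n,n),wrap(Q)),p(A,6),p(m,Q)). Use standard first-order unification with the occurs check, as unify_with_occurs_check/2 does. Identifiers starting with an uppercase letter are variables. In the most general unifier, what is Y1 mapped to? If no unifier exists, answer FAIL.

wrap(p(wrap(tup(p(tup(6,n,n),m),wrap(2),tup(6,n,n))),6))

Decompose tup/3: tup(wrap(Y2),S,A) = tup(Y1,tup(6,n,n),wrap(Q)),  Y2 = p(A,6),  p(m,tup(p(S,m),wrap(2),S)) = p(m,Q).
Decompose tup/3: wrap(Y2) = Y1,  S = tup(6,n,n),  A = wrap(Q).
Bind Y1 := wrap(Y2); no other remaining equation mentions Y1.
Bind S := tup(6,n,n); substituting into the one remaining equation that mentions S gives: p(m,tup(p(tup(6,n,n),m),wrap(2),tup(6,n,n))) = p(m,Q).
Bind A := wrap(Q); substituting into the one remaining equation that mentions A gives: Y2 = p(wrap(Q),6).
Bind Y2 := p(wrap(Q),6); no other remaining equation mentions Y2. Substituting into the earlier binding gives Y1 := wrap(p(wrap(Q),6)).
Decompose p/2: m = m,  tup(p(tup(6,n,n),m),wrap(2),tup(6,n,n)) = Q.
Delete trivial equation m = m.
Bind Q := tup(p(tup(6,n,n),m),wrap(2),tup(6,n,n)). Substituting into the earlier bindings gives Y1 := wrap(p(wrap(tup(p(tup(6,n,n),m),wrap(2),tup(6,n,n))),6)), A := wrap(tup(p(tup(6,n,n),m),wrap(2),tup(6,n,n))), Y2 := p(wrap(tup(p(tup(6,n,n),m),wrap(2),tup(6,n,n))),6).
MGU = { Y1 -> wrap(p(wrap(tup(p(tup(6,n,n),m),wrap(2),tup(6,n,n))),6)), S -> tup(6,n,n), A -> wrap(tup(p(tup(6,n,n),m),wrap(2),tup(6,n,n))), Y2 -> p(wrap(tup(p(tup(6,n,n),m),wrap(2),tup(6,n,n))),6), Q -> tup(p(tup(6,n,n),m),wrap(2),tup(6,n,n)) }, so Y1 -> wrap(p(wrap(tup(p(tup(6,n,n),m),wrap(2),tup(6,n,n))),6)).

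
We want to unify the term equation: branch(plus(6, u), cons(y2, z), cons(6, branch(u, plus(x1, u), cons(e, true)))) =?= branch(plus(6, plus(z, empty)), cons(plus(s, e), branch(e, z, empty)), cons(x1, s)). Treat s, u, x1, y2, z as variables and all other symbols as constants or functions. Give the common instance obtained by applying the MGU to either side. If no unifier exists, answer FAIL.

FAIL

Decompose branch/3: plus(6, u) =?= plus(6, plus(z, empty)),  cons(y2, z) =?= cons(plus(s, e), branch(e, z, empty)),  cons(6, branch(u, plus(x1, u), cons(e, true))) =?= cons(x1, s).
Decompose plus/2: 6 =?= 6,  u =?= plus(z, empty).
Delete trivial equation 6 =?= 6.
Bind u := plus(z, empty); substituting into the one remaining equation that mentions u gives: cons(6, branch(plus(z, empty), plus(x1, plus(z, empty)), cons(e, true))) =?= cons(x1, s).
Decompose cons/2: y2 =?= plus(s, e),  z =?= branch(e, z, empty).
Bind y2 := plus(s, e); no other remaining equation mentions y2.
Occurs check fails: z occurs in branch(e, z, empty); the equation z =?= branch(e, z, empty) has no finite solution.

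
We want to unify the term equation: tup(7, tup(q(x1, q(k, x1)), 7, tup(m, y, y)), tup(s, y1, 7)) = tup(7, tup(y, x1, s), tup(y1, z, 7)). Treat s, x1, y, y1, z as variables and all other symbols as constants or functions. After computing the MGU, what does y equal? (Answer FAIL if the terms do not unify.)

q(7, q(k, 7))

Decompose tup/3: 7 = 7,  tup(q(x1, q(k, x1)), 7, tup(m, y, y)) = tup(y, x1, s),  tup(s, y1, 7) = tup(y1, z, 7).
Delete trivial equation 7 = 7.
Decompose tup/3: q(x1, q(k, x1)) = y,  7 = x1,  tup(m, y, y) = s.
Bind y := q(x1, q(k, x1)); substituting into the one remaining equation that mentions y gives: tup(m, q(x1, q(k, x1)), q(x1, q(k, x1))) = s.
Bind x1 := 7; substituting into the one remaining equation that mentions x1 gives: tup(m, q(7, q(k, 7)), q(7, q(k, 7))) = s. Substituting into the earlier binding gives y := q(7, q(k, 7)).
Bind s := tup(m, q(7, q(k, 7)), q(7, q(k, 7))); substituting into the remaining equation gives: tup(tup(m, q(7, q(k, 7)), q(7, q(k, 7))), y1, 7) = tup(y1, z, 7).
Decompose tup/3: tup(m, q(7, q(k, 7)), q(7, q(k, 7))) = y1,  y1 = z,  7 = 7.
Bind y1 := tup(m, q(7, q(k, 7)), q(7, q(k, 7))); substituting into the one remaining equation that mentions y1 gives: tup(m, q(7, q(k, 7)), q(7, q(k, 7))) = z.
Bind z := tup(m, q(7, q(k, 7)), q(7, q(k, 7))); no other remaining equation mentions z.
Delete trivial equation 7 = 7.
MGU = { y -> q(7, q(k, 7)), x1 -> 7, s -> tup(m, q(7, q(k, 7)), q(7, q(k, 7))), y1 -> tup(m, q(7, q(k, 7)), q(7, q(k, 7))), z -> tup(m, q(7, q(k, 7)), q(7, q(k, 7))) }, so y -> q(7, q(k, 7)).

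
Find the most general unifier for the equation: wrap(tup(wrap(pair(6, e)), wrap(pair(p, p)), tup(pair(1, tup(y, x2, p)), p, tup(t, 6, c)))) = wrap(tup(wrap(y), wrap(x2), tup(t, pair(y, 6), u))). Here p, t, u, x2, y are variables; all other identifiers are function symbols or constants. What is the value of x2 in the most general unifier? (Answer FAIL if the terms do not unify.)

pair(pair(pair(6, e), 6), pair(pair(6, e), 6))

Decompose wrap/1: tup(wrap(pair(6, e)), wrap(pair(p, p)), tup(pair(1, tup(y, x2, p)), p, tup(t, 6, c))) = tup(wrap(y), wrap(x2), tup(t, pair(y, 6), u)).
Decompose tup/3: wrap(pair(6, e)) = wrap(y),  wrap(pair(p, p)) = wrap(x2),  tup(pair(1, tup(y, x2, p)), p, tup(t, 6, c)) = tup(t, pair(y, 6), u).
Decompose wrap/1: pair(6, e) = y.
Bind y := pair(6, e); substituting into the one remaining equation that mentions y gives: tup(pair(1, tup(pair(6, e), x2, p)), p, tup(t, 6, c)) = tup(t, pair(pair(6, e), 6), u).
Decompose wrap/1: pair(p, p) = x2.
Bind x2 := pair(p, p); substituting into the remaining equation gives: tup(pair(1, tup(pair(6, e), pair(p, p), p)), p, tup(t, 6, c)) = tup(t, pair(pair(6, e), 6), u).
Decompose tup/3: pair(1, tup(pair(6, e), pair(p, p), p)) = t,  p = pair(pair(6, e), 6),  tup(t, 6, c) = u.
Bind t := pair(1, tup(pair(6, e), pair(p, p), p)); substituting into the one remaining equation that mentions t gives: tup(pair(1, tup(pair(6, e), pair(p, p), p)), 6, c) = u.
Bind p := pair(pair(6, e), 6); substituting into the remaining equation gives: tup(pair(1, tup(pair(6, e), pair(pair(pair(6, e), 6), pair(pair(6, e), 6)), pair(pair(6, e), 6))), 6, c) = u. Substituting into the earlier bindings gives x2 := pair(pair(pair(6, e), 6), pair(pair(6, e), 6)), t := pair(1, tup(pair(6, e), pair(pair(pair(6, e), 6), pair(pair(6, e), 6)), pair(pair(6, e), 6))).
Bind u := tup(pair(1, tup(pair(6, e), pair(pair(pair(6, e), 6), pair(pair(6, e), 6)), pair(pair(6, e), 6))), 6, c).
MGU = { y := pair(6, e), x2 := pair(pair(pair(6, e), 6), pair(pair(6, e), 6)), t := pair(1, tup(pair(6, e), pair(pair(pair(6, e), 6), pair(pair(6, e), 6)), pair(pair(6, e), 6))), p := pair(pair(6, e), 6), u := tup(pair(1, tup(pair(6, e), pair(pair(pair(6, e), 6), pair(pair(6, e), 6)), pair(pair(6, e), 6))), 6, c) }, so x2 := pair(pair(pair(6, e), 6), pair(pair(6, e), 6)).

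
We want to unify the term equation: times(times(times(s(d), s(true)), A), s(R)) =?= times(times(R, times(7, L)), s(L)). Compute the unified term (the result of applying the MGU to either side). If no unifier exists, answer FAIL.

times(times(times(s(d), s(true)), times(7, times(s(d), s(true)))), s(times(s(d), s(true))))

Decompose times/2: times(times(s(d), s(true)), A) =?= times(R, times(7, L)),  s(R) =?= s(L).
Decompose times/2: times(s(d), s(true)) =?= R,  A =?= times(7, L).
Bind R := times(s(d), s(true)); substituting into the one remaining equation that mentions R gives: s(times(s(d), s(true))) =?= s(L).
Bind A := times(7, L); no other remaining equation mentions A.
Decompose s/1: times(s(d), s(true)) =?= L.
Bind L := times(s(d), s(true)). Substituting into the earlier binding gives A := times(7, times(s(d), s(true))).
Applying the MGU to either side gives times(times(times(s(d), s(true)), times(7, times(s(d), s(true)))), s(times(s(d), s(true)))).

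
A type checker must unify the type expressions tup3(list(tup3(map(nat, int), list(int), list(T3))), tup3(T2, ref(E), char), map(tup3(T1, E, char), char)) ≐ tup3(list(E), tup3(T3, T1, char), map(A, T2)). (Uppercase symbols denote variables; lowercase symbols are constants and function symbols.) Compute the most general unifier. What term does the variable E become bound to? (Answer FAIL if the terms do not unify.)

tup3(map(nat, int), list(int), list(char))

Decompose tup3/3: list(tup3(map(nat, int), list(int), list(T3))) ≐ list(E),  tup3(T2, ref(E), char) ≐ tup3(T3, T1, char),  map(tup3(T1, E, char), char) ≐ map(A, T2).
Decompose list/1: tup3(map(nat, int), list(int), list(T3)) ≐ E.
Bind E := tup3(map(nat, int), list(int), list(T3)); substituting into the remaining equations gives: tup3(T2, ref(tup3(map(nat, int), list(int), list(T3))), char) ≐ tup3(T3, T1, char),  map(tup3(T1, tup3(map(nat, int), list(int), list(T3)), char), char) ≐ map(A, T2).
Decompose tup3/3: T2 ≐ T3,  ref(tup3(map(nat, int), list(int), list(T3))) ≐ T1,  char ≐ char.
Bind T2 := T3; substituting into the one remaining equation that mentions T2 gives: map(tup3(T1, tup3(map(nat, int), list(int), list(T3)), char), char) ≐ map(A, T3).
Bind T1 := ref(tup3(map(nat, int), list(int), list(T3))); substituting into the one remaining equation that mentions T1 gives: map(tup3(ref(tup3(map(nat, int), list(int), list(T3))), tup3(map(nat, int), list(int), list(T3)), char), char) ≐ map(A, T3).
Delete trivial equation char ≐ char.
Decompose map/2: tup3(ref(tup3(map(nat, int), list(int), list(T3))), tup3(map(nat, int), list(int), list(T3)), char) ≐ A,  char ≐ T3.
Bind A := tup3(ref(tup3(map(nat, int), list(int), list(T3))), tup3(map(nat, int), list(int), list(T3)), char); no other remaining equation mentions A.
Bind T3 := char. Substituting into the earlier bindings gives E := tup3(map(nat, int), list(int), list(char)), T2 := char, T1 := ref(tup3(map(nat, int), list(int), list(char))), A := tup3(ref(tup3(map(nat, int), list(int), list(char))), tup3(map(nat, int), list(int), list(char)), char).
MGU = { E := tup3(map(nat, int), list(int), list(char)), T2 := char, T1 := ref(tup3(map(nat, int), list(int), list(char))), A := tup3(ref(tup3(map(nat, int), list(int), list(char))), tup3(map(nat, int), list(int), list(char)), char), T3 := char }, so E := tup3(map(nat, int), list(int), list(char)).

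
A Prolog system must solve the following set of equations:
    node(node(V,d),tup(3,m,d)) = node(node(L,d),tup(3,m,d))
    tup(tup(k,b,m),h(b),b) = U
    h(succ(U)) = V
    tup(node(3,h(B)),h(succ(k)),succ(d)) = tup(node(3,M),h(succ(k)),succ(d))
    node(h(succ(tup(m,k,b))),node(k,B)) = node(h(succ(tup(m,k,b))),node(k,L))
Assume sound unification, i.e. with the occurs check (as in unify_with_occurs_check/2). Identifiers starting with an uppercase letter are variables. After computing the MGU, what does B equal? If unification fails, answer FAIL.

h(succ(tup(tup(k,b,m),h(b),b)))

Decompose node/2: node(V,d) = node(L,d),  tup(3,m,d) = tup(3,m,d).
Decompose node/2: V = L,  d = d.
Bind V := L; substituting into the one remaining equation that mentions V gives: h(succ(U)) = L.
Delete trivial equation d = d.
Delete trivial equation tup(3,m,d) = tup(3,m,d).
Bind U := tup(tup(k,b,m),h(b),b); substituting into the one remaining equation that mentions U gives: h(succ(tup(tup(k,b,m),h(b),b))) = L.
Bind L := h(succ(tup(tup(k,b,m),h(b),b))); substituting into the one remaining equation that mentions L gives: node(h(succ(tup(m,k,b))),node(k,B)) = node(h(succ(tup(m,k,b))),node(k,h(succ(tup(tup(k,b,m),h(b),b))))). Substituting into the earlier binding gives V := h(succ(tup(tup(k,b,m),h(b),b))).
Decompose tup/3: node(3,h(B)) = node(3,M),  h(succ(k)) = h(succ(k)),  succ(d) = succ(d).
Decompose node/2: 3 = 3,  h(B) = M.
Delete trivial equation 3 = 3.
Bind M := h(B); no other remaining equation mentions M.
Delete trivial equation h(succ(k)) = h(succ(k)).
Delete trivial equation succ(d) = succ(d).
Decompose node/2: h(succ(tup(m,k,b))) = h(succ(tup(m,k,b))),  node(k,B) = node(k,h(succ(tup(tup(k,b,m),h(b),b)))).
Delete trivial equation h(succ(tup(m,k,b))) = h(succ(tup(m,k,b))).
Decompose node/2: k = k,  B = h(succ(tup(tup(k,b,m),h(b),b))).
Delete trivial equation k = k.
Bind B := h(succ(tup(tup(k,b,m),h(b),b))). Substituting into the earlier binding gives M := h(h(succ(tup(tup(k,b,m),h(b),b)))).
MGU = { V -> h(succ(tup(tup(k,b,m),h(b),b))), U -> tup(tup(k,b,m),h(b),b), L -> h(succ(tup(tup(k,b,m),h(b),b))), M -> h(h(succ(tup(tup(k,b,m),h(b),b)))), B -> h(succ(tup(tup(k,b,m),h(b),b))) }, so B -> h(succ(tup(tup(k,b,m),h(b),b))).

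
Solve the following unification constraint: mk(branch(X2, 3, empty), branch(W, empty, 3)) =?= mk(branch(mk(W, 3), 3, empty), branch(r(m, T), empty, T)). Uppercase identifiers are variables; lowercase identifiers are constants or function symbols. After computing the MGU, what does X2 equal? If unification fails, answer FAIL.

Decompose mk/2: branch(X2, 3, empty) =?= branch(mk(W, 3), 3, empty),  branch(W, empty, 3) =?= branch(r(m, T), empty, T).
Decompose branch/3: X2 =?= mk(W, 3),  3 =?= 3,  empty =?= empty.
Bind X2 := mk(W, 3); no other remaining equation mentions X2.
Delete trivial equation 3 =?= 3.
Delete trivial equation empty =?= empty.
Decompose branch/3: W =?= r(m, T),  empty =?= empty,  3 =?= T.
Bind W := r(m, T); no other remaining equation mentions W. Substituting into the earlier binding gives X2 := mk(r(m, T), 3).
Delete trivial equation empty =?= empty.
Bind T := 3. Substituting into the earlier bindings gives X2 := mk(r(m, 3), 3), W := r(m, 3).
MGU = { X2 -> mk(r(m, 3), 3), W -> r(m, 3), T -> 3 }, so X2 -> mk(r(m, 3), 3).

mk(r(m, 3), 3)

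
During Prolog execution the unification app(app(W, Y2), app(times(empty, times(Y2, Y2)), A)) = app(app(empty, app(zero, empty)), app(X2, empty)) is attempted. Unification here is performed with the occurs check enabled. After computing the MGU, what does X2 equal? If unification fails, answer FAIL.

Decompose app/2: app(W, Y2) = app(empty, app(zero, empty)),  app(times(empty, times(Y2, Y2)), A) = app(X2, empty).
Decompose app/2: W = empty,  Y2 = app(zero, empty).
Bind W := empty; no other remaining equation mentions W.
Bind Y2 := app(zero, empty); substituting into the remaining equation gives: app(times(empty, times(app(zero, empty), app(zero, empty))), A) = app(X2, empty).
Decompose app/2: times(empty, times(app(zero, empty), app(zero, empty))) = X2,  A = empty.
Bind X2 := times(empty, times(app(zero, empty), app(zero, empty))); no other remaining equation mentions X2.
Bind A := empty.
MGU = { W = empty, Y2 = app(zero, empty), X2 = times(empty, times(app(zero, empty), app(zero, empty))), A = empty }, so X2 = times(empty, times(app(zero, empty), app(zero, empty))).

times(empty, times(app(zero, empty), app(zero, empty)))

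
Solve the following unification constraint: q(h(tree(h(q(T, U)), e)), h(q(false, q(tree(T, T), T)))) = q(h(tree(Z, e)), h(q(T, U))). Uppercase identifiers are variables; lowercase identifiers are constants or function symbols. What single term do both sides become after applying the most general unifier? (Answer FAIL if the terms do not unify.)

q(h(tree(h(q(false, q(tree(false, false), false))), e)), h(q(false, q(tree(false, false), false))))

Decompose q/2: h(tree(h(q(T, U)), e)) = h(tree(Z, e)),  h(q(false, q(tree(T, T), T))) = h(q(T, U)).
Decompose h/1: tree(h(q(T, U)), e) = tree(Z, e).
Decompose tree/2: h(q(T, U)) = Z,  e = e.
Bind Z := h(q(T, U)); no other remaining equation mentions Z.
Delete trivial equation e = e.
Decompose h/1: q(false, q(tree(T, T), T)) = q(T, U).
Decompose q/2: false = T,  q(tree(T, T), T) = U.
Bind T := false; substituting into the remaining equation gives: q(tree(false, false), false) = U. Substituting into the earlier binding gives Z := h(q(false, U)).
Bind U := q(tree(false, false), false). Substituting into the earlier binding gives Z := h(q(false, q(tree(false, false), false))).
Applying the MGU to either side gives q(h(tree(h(q(false, q(tree(false, false), false))), e)), h(q(false, q(tree(false, false), false)))).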